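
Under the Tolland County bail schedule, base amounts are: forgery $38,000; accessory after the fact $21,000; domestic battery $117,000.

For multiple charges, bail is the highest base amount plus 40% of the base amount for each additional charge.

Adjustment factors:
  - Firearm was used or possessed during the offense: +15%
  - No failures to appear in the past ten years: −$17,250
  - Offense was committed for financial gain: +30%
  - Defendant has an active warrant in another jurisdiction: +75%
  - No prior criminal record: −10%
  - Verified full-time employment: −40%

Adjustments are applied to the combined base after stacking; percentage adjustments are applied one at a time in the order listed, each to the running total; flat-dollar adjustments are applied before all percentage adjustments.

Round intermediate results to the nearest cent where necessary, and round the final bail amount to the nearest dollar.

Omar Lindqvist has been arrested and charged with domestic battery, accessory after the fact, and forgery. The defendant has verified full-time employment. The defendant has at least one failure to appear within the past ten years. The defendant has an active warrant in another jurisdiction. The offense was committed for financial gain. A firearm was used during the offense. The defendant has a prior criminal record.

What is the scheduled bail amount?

$220,707

Base amounts from the schedule: domestic battery $117,000; accessory after the fact $21,000; forgery $38,000.
Stacking rule: highest base plus 40% of each additional charge. Highest is domestic battery at $117,000. Additional: $21,000 × 40% = $8,400; $38,000 × 40% = $15,200. Combined base = $117,000 + $23,600 = $140,600.
Firearm was used or possessed during the offense (+15%): $140,600 × 1.15 = $161,690.
Offense was committed for financial gain (+30%): $161,690 × 1.3 = $210,197.
Defendant has an active warrant in another jurisdiction (+75%): $210,197 × 1.75 = $367,844.75.
Verified full-time employment (−40%): $367,844.75 × 0.6 = $220,706.85.
Rounded to the nearest dollar: $220,707.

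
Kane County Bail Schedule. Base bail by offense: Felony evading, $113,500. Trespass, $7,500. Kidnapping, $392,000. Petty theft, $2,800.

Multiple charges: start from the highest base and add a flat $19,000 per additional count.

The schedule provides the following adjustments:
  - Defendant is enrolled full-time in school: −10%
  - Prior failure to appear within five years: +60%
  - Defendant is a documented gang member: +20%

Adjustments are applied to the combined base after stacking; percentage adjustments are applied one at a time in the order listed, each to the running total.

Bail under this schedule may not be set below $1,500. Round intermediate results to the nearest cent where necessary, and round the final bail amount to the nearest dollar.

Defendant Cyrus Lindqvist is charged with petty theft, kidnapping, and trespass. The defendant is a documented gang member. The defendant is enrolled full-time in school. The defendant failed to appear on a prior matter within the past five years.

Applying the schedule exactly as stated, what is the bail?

$743,040

Base amounts from the schedule: petty theft $2,800; kidnapping $392,000; trespass $7,500.
Stacking rule: highest base plus $19,000 per additional charge. Highest is kidnapping at $392,000; 2 additional charges → +$38,000. Combined base = $430,000.
Defendant is enrolled full-time in school (−10%): $430,000 × 0.9 = $387,000.
Prior failure to appear within five years (+60%): $387,000 × 1.6 = $619,200.
Defendant is a documented gang member (+20%): $619,200 × 1.2 = $743,040.
$743,040 is at or above the $1,500 minimum.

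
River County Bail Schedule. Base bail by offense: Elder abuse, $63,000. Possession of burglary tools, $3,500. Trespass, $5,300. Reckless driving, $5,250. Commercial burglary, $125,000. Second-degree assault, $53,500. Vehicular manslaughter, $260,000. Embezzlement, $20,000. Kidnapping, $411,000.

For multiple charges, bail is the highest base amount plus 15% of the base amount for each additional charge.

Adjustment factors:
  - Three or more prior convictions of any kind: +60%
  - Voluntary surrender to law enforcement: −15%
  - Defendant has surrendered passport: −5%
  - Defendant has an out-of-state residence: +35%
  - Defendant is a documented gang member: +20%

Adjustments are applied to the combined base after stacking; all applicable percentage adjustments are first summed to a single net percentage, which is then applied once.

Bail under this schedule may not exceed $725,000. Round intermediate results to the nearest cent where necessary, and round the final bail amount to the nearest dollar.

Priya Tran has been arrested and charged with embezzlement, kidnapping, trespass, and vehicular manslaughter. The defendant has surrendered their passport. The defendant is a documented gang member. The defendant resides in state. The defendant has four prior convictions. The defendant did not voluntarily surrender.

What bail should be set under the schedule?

Base amounts from the schedule: embezzlement $20,000; kidnapping $411,000; trespass $5,300; vehicular manslaughter $260,000.
Stacking rule: highest base plus 15% of each additional charge. Highest is kidnapping at $411,000. Additional: $20,000 × 15% = $3,000; $5,300 × 15% = $795; $260,000 × 15% = $39,000. Combined base = $411,000 + $42,795 = $453,795.
Net percentage adjustment: +60% −5% +20% = +75%. $453,795 × 1.75 = $794,141.25.
Result $794,141.25 exceeds the maximum of $725,000; bail is capped at $725,000.

$725,000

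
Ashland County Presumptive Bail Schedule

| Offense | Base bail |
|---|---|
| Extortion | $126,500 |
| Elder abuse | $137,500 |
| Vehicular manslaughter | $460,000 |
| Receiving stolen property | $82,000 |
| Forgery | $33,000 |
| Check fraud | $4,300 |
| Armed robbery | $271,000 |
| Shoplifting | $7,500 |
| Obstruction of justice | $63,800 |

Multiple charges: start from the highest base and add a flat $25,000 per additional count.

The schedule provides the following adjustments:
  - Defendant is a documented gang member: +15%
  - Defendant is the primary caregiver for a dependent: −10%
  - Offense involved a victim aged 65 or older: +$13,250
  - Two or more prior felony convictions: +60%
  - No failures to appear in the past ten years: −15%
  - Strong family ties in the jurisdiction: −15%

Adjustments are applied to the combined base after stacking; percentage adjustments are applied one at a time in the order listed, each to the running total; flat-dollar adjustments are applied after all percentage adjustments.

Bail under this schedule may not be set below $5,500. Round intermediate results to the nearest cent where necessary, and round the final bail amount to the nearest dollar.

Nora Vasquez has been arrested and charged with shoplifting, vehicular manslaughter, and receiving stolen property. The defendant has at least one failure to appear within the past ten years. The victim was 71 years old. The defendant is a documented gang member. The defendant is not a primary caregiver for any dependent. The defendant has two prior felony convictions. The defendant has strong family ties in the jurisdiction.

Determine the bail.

$810,890

Base amounts from the schedule: shoplifting $7,500; vehicular manslaughter $460,000; receiving stolen property $82,000.
Stacking rule: highest base plus $25,000 per additional charge. Highest is vehicular manslaughter at $460,000; 2 additional charges → +$50,000. Combined base = $510,000.
Defendant is a documented gang member (+15%): $510,000 × 1.15 = $586,500.
Two or more prior felony convictions (+60%): $586,500 × 1.6 = $938,400.
Strong family ties in the jurisdiction (−15%): $938,400 × 0.85 = $797,640.
Offense involved a victim aged 65 or older (+$13,250 flat): $797,640 + $13,250 = $810,890.
$810,890 is at or above the $5,500 minimum.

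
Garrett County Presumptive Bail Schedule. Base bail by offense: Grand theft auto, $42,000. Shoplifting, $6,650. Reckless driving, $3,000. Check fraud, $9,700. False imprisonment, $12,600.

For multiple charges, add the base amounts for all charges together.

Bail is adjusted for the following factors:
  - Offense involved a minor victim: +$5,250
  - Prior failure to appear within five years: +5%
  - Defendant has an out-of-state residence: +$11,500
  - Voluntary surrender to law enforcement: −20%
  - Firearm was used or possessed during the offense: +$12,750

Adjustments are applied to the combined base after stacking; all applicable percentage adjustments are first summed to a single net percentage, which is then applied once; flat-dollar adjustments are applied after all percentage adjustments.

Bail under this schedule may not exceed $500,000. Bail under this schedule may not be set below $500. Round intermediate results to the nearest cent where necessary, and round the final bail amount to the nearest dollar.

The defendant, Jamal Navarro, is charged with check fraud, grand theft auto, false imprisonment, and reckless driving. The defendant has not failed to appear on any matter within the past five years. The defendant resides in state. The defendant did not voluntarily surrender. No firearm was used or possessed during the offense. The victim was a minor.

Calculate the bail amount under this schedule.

$72,550

Base amounts from the schedule: check fraud $9,700; grand theft auto $42,000; false imprisonment $12,600; reckless driving $3,000.
Stacking rule: sum of all bases. $9,700 + $42,000 + $12,600 + $3,000 = $67,300.
Offense involved a minor victim (+$5,250 flat): $67,300 + $5,250 = $72,550.
$72,550 is within the $500,000 maximum.
$72,550 is at or above the $500 minimum.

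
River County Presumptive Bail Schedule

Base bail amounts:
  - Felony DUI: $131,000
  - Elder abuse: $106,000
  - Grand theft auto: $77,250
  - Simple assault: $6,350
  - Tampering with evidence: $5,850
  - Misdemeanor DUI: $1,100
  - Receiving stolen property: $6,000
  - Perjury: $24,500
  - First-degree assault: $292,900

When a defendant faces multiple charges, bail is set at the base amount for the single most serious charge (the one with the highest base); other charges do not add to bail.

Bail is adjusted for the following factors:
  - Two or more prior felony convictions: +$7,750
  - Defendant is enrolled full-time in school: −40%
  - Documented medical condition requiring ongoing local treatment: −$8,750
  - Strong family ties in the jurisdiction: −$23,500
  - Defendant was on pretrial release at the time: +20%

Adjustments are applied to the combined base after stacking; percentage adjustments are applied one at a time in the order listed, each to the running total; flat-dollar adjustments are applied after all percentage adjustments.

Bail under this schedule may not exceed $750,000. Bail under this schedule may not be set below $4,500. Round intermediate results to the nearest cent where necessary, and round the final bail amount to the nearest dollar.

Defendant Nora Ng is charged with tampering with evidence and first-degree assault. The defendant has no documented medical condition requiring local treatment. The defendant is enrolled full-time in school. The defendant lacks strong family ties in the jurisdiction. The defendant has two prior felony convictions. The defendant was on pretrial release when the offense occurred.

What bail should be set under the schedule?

$218,638

Base amounts from the schedule: tampering with evidence $5,850; first-degree assault $292,900.
Stacking rule: use the highest base only. Highest is first-degree assault at $292,900. Combined base = $292,900.
Defendant is enrolled full-time in school (−40%): $292,900 × 0.6 = $175,740.
Defendant was on pretrial release at the time (+20%): $175,740 × 1.2 = $210,888.
Two or more prior felony convictions (+$7,750 flat): $210,888 + $7,750 = $218,638.
$218,638 is within the $750,000 maximum.
$218,638 is at or above the $4,500 minimum.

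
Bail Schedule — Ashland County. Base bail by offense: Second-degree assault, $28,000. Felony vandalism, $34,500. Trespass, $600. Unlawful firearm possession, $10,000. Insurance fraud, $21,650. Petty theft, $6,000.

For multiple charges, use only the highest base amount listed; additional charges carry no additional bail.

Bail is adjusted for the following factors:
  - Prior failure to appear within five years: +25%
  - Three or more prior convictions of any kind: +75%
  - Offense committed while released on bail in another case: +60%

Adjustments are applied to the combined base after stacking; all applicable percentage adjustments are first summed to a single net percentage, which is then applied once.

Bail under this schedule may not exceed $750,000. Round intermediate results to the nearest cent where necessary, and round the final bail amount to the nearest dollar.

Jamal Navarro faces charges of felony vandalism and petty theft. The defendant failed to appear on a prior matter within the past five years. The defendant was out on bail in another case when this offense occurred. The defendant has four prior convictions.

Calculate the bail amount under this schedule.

$89,700

Base amounts from the schedule: felony vandalism $34,500; petty theft $6,000.
Stacking rule: use the highest base only. Highest is felony vandalism at $34,500. Combined base = $34,500.
Net percentage adjustment: +25% +75% +60% = +160%. $34,500 × 2.6 = $89,700.
$89,700 is within the $750,000 maximum.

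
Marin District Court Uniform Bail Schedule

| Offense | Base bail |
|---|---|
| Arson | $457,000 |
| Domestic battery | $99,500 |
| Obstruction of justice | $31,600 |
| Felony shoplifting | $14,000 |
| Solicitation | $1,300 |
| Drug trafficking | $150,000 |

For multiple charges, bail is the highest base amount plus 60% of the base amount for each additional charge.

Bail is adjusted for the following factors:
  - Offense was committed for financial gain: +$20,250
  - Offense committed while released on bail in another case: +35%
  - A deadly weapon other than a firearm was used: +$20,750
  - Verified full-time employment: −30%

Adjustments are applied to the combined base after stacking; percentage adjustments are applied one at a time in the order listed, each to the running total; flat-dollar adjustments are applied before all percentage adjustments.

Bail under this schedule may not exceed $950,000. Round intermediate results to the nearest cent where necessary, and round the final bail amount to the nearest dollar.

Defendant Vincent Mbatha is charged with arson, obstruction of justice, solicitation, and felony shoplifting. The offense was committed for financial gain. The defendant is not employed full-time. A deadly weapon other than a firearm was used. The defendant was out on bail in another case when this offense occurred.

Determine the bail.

$710,289

Base amounts from the schedule: arson $457,000; obstruction of justice $31,600; solicitation $1,300; felony shoplifting $14,000.
Stacking rule: highest base plus 60% of each additional charge. Highest is arson at $457,000. Additional: $31,600 × 60% = $18,960; $1,300 × 60% = $780; $14,000 × 60% = $8,400. Combined base = $457,000 + $28,140 = $485,140.
Offense was committed for financial gain (+$20,250 flat): $485,140 + $20,250 = $505,390.
A deadly weapon other than a firearm was used (+$20,750 flat): $505,390 + $20,750 = $526,140.
Offense committed while released on bail in another case (+35%): $526,140 × 1.35 = $710,289.
$710,289 is within the $950,000 maximum.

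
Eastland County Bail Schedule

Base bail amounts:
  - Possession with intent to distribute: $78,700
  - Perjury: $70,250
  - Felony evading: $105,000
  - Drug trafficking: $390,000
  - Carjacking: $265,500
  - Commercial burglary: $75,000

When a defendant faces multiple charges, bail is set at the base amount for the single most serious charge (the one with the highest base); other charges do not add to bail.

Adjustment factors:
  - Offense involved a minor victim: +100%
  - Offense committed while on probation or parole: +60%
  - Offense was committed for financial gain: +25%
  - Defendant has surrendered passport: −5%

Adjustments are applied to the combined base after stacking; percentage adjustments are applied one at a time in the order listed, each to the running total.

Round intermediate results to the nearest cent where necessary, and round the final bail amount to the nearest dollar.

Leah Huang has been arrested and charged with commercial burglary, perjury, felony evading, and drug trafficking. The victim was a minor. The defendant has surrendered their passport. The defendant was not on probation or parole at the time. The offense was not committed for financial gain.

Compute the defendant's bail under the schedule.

$741,000

Base amounts from the schedule: commercial burglary $75,000; perjury $70,250; felony evading $105,000; drug trafficking $390,000.
Stacking rule: use the highest base only. Highest is drug trafficking at $390,000. Combined base = $390,000.
Offense involved a minor victim (+100%): $390,000 × 2 = $780,000.
Defendant has surrendered passport (−5%): $780,000 × 0.95 = $741,000.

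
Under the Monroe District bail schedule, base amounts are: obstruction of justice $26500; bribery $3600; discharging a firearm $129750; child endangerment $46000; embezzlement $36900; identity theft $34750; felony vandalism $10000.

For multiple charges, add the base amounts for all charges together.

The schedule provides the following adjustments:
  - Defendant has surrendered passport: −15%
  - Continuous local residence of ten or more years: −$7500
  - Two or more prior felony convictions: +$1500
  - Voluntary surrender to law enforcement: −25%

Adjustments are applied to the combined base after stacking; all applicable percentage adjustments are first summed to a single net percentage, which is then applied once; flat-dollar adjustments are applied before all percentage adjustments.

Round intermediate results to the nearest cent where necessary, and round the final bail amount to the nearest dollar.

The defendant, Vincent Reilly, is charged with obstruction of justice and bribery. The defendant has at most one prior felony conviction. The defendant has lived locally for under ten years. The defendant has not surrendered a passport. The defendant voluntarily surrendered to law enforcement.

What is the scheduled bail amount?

$22575

Base amounts from the schedule: obstruction of justice $26500; bribery $3600.
Stacking rule: sum of all bases. $26500 + $3600 = $30100.
Voluntary surrender to law enforcement (−25%): $30100 × 0.75 = $22575.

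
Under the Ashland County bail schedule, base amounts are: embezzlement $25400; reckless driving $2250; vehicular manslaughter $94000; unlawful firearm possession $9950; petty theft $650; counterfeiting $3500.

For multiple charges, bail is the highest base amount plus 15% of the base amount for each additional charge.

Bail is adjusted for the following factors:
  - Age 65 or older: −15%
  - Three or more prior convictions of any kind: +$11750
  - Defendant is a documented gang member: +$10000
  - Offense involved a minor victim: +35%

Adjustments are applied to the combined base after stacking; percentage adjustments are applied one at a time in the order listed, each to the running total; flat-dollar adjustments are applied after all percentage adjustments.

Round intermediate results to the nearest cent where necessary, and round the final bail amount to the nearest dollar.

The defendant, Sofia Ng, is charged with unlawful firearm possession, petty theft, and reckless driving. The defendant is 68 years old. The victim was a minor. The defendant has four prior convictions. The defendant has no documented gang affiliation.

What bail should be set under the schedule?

Base amounts from the schedule: unlawful firearm possession $9950; petty theft $650; reckless driving $2250.
Stacking rule: highest base plus 15% of each additional charge. Highest is unlawful firearm possession at $9950. Additional: $650 × 15% = $97.50; $2250 × 15% = $337.50. Combined base = $9950 + $435 = $10385.
Age 65 or older (−15%): $10385 × 0.85 = $8827.25.
Offense involved a minor victim (+35%): $8827.25 × 1.35 = $11916.79.
Three or more prior convictions of any kind (+$11750 flat): $11916.79 + $11750 = $23666.79.
Rounded to the nearest dollar: $23667.

$23667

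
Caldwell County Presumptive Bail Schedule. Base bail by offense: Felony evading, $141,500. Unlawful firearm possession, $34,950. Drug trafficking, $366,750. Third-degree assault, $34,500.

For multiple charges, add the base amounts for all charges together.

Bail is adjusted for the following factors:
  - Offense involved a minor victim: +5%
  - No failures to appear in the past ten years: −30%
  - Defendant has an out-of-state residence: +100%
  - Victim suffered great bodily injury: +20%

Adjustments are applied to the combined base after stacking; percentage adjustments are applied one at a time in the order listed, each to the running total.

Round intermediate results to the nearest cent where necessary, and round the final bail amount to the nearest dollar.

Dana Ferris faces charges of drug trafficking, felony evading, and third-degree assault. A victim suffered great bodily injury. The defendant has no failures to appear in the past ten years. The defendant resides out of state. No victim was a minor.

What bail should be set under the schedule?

$911,820

Base amounts from the schedule: drug trafficking $366,750; felony evading $141,500; third-degree assault $34,500.
Stacking rule: sum of all bases. $366,750 + $141,500 + $34,500 = $542,750.
No failures to appear in the past ten years (−30%): $542,750 × 0.7 = $379,925.
Defendant has an out-of-state residence (+100%): $379,925 × 2 = $759,850.
Victim suffered great bodily injury (+20%): $759,850 × 1.2 = $911,820.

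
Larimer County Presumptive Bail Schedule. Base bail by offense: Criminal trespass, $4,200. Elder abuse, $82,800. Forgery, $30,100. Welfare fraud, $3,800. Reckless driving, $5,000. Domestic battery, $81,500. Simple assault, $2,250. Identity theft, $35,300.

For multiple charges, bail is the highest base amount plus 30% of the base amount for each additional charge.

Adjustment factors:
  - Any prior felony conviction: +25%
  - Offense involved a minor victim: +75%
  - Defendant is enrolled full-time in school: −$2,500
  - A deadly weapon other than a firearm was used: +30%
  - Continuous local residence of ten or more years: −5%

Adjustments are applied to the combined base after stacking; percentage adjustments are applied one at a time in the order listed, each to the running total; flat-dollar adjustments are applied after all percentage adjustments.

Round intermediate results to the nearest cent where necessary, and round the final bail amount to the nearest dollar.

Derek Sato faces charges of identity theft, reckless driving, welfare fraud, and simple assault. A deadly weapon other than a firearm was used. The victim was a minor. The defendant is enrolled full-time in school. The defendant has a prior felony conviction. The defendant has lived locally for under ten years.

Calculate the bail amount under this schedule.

$107,311

Base amounts from the schedule: identity theft $35,300; reckless driving $5,000; welfare fraud $3,800; simple assault $2,250.
Stacking rule: highest base plus 30% of each additional charge. Highest is identity theft at $35,300. Additional: $5,000 × 30% = $1,500; $3,800 × 30% = $1,140; $2,250 × 30% = $675. Combined base = $35,300 + $3,315 = $38,615.
Any prior felony conviction (+25%): $38,615 × 1.25 = $48,268.75.
Offense involved a minor victim (+75%): $48,268.75 × 1.75 = $84,470.31.
A deadly weapon other than a firearm was used (+30%): $84,470.31 × 1.3 = $109,811.40.
Defendant is enrolled full-time in school (−$2,500 flat): $109,811.40 − $2,500 = $107,311.40.
Rounded to the nearest dollar: $107,311.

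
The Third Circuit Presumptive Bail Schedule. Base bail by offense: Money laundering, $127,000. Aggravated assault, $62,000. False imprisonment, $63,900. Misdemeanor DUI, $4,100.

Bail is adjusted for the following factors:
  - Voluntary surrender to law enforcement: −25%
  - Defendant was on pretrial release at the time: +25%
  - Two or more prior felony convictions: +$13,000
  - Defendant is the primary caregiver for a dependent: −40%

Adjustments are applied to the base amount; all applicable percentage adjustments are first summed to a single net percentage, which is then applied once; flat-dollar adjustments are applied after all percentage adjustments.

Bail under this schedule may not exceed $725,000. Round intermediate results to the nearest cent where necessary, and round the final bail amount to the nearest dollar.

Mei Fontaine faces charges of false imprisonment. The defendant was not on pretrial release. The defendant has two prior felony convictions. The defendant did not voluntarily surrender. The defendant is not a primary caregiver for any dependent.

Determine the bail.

$76,900

Base amounts from the schedule: false imprisonment $63,900.
Single charge. Combined base = $63,900.
Two or more prior felony convictions (+$13,000 flat): $63,900 + $13,000 = $76,900.
$76,900 is within the $725,000 maximum.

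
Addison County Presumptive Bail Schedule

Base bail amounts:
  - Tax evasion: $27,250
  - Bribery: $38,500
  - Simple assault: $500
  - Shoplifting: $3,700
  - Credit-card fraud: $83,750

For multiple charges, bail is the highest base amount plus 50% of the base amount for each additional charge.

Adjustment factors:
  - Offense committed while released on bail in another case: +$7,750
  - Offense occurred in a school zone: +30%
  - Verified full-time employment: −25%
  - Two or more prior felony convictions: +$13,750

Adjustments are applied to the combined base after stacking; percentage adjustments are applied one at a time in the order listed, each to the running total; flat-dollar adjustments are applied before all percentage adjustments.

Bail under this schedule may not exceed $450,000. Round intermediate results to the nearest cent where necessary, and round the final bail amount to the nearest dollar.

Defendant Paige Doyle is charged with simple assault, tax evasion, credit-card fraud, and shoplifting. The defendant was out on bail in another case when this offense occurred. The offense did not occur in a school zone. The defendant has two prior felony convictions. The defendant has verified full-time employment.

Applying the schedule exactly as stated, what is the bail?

$90,731

Base amounts from the schedule: simple assault $500; tax evasion $27,250; credit-card fraud $83,750; shoplifting $3,700.
Stacking rule: highest base plus 50% of each additional charge. Highest is credit-card fraud at $83,750. Additional: $500 × 50% = $250; $27,250 × 50% = $13,625; $3,700 × 50% = $1,850. Combined base = $83,750 + $15,725 = $99,475.
Offense committed while released on bail in another case (+$7,750 flat): $99,475 + $7,750 = $107,225.
Two or more prior felony convictions (+$13,750 flat): $107,225 + $13,750 = $120,975.
Verified full-time employment (−25%): $120,975 × 0.75 = $90,731.25.
$90,731.25 is within the $450,000 maximum.
Rounded to the nearest dollar: $90,731.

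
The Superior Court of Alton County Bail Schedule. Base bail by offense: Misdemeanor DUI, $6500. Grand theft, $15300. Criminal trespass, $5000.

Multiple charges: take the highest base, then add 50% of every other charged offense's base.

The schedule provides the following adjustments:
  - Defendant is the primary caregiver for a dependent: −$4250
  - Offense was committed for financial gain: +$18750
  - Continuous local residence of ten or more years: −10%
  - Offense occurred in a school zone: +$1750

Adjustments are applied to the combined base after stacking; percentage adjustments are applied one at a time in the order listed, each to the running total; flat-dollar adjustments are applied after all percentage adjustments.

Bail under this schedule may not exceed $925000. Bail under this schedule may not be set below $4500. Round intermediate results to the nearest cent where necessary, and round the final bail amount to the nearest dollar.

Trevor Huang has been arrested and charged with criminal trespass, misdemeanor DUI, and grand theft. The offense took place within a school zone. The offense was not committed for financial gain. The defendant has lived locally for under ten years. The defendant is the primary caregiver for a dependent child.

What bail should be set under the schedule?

Base amounts from the schedule: criminal trespass $5000; misdemeanor DUI $6500; grand theft $15300.
Stacking rule: highest base plus 50% of each additional charge. Highest is grand theft at $15300. Additional: $5000 × 50% = $2500; $6500 × 50% = $3250. Combined base = $15300 + $5750 = $21050.
Defendant is the primary caregiver for a dependent (−$4250 flat): $21050 − $4250 = $16800.
Offense occurred in a school zone (+$1750 flat): $16800 + $1750 = $18550.
$18550 is within the $925000 maximum.
$18550 is at or above the $4500 minimum.

$18550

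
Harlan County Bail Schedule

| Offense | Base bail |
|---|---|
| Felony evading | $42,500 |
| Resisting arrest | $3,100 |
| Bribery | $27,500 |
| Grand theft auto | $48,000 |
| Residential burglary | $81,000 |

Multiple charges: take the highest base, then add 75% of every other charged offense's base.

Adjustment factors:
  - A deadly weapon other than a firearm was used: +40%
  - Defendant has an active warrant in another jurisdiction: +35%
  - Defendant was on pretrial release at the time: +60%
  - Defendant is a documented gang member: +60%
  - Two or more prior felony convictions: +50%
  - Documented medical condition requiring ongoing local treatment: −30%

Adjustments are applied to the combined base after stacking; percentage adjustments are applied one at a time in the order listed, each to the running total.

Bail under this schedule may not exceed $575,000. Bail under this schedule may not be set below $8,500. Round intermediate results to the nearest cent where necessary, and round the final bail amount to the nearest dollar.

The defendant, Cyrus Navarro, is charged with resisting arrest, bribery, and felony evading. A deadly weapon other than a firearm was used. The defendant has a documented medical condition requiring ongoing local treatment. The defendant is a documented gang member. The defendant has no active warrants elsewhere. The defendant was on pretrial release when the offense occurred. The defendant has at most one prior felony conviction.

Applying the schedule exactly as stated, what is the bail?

Base amounts from the schedule: resisting arrest $3,100; bribery $27,500; felony evading $42,500.
Stacking rule: highest base plus 75% of each additional charge. Highest is felony evading at $42,500. Additional: $3,100 × 75% = $2,325; $27,500 × 75% = $20,625. Combined base = $42,500 + $22,950 = $65,450.
A deadly weapon other than a firearm was used (+40%): $65,450 × 1.4 = $91,630.
Defendant was on pretrial release at the time (+60%): $91,630 × 1.6 = $146,608.
Defendant is a documented gang member (+60%): $146,608 × 1.6 = $234,572.80.
Documented medical condition requiring ongoing local treatment (−30%): $234,572.80 × 0.7 = $164,200.96.
$164,200.96 is within the $575,000 maximum.
$164,200.96 is at or above the $8,500 minimum.
Rounded to the nearest dollar: $164,201.

$164,201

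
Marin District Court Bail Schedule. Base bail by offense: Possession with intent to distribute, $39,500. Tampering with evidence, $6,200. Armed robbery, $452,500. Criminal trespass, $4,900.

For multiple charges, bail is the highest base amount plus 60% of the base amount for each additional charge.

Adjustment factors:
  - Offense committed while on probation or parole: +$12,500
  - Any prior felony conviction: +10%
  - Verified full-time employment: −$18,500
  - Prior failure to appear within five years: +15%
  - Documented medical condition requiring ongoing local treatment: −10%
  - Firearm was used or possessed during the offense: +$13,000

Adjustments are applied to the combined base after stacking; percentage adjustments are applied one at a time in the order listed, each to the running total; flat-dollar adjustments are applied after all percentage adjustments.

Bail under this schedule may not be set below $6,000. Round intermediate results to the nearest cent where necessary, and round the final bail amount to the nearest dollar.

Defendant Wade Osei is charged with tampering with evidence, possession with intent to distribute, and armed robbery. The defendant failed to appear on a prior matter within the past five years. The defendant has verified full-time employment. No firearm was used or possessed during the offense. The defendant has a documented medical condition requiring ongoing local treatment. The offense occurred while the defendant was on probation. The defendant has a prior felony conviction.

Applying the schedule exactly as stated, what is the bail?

$540,389

Base amounts from the schedule: tampering with evidence $6,200; possession with intent to distribute $39,500; armed robbery $452,500.
Stacking rule: highest base plus 60% of each additional charge. Highest is armed robbery at $452,500. Additional: $6,200 × 60% = $3,720; $39,500 × 60% = $23,700. Combined base = $452,500 + $27,420 = $479,920.
Any prior felony conviction (+10%): $479,920 × 1.1 = $527,912.
Prior failure to appear within five years (+15%): $527,912 × 1.15 = $607,098.80.
Documented medical condition requiring ongoing local treatment (−10%): $607,098.80 × 0.9 = $546,388.92.
Offense committed while on probation or parole (+$12,500 flat): $546,388.92 + $12,500 = $558,888.92.
Verified full-time employment (−$18,500 flat): $558,888.92 − $18,500 = $540,388.92.
$540,388.92 is at or above the $6,000 minimum.
Rounded to the nearest dollar: $540,389.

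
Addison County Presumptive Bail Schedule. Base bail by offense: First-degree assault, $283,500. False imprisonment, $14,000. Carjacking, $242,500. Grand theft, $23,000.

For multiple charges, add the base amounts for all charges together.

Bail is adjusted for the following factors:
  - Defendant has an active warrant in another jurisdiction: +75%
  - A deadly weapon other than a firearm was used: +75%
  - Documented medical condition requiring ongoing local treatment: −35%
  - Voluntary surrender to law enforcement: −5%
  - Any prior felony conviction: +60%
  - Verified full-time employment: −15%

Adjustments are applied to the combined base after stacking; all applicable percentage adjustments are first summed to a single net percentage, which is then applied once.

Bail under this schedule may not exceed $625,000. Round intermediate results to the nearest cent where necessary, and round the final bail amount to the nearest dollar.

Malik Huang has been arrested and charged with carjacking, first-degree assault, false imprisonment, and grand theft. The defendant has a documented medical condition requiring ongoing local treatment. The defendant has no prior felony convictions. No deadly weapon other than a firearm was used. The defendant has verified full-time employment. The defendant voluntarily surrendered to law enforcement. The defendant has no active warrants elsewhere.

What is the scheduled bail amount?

Base amounts from the schedule: carjacking $242,500; first-degree assault $283,500; false imprisonment $14,000; grand theft $23,000.
Stacking rule: sum of all bases. $242,500 + $283,500 + $14,000 + $23,000 = $563,000.
Net percentage adjustment: −35% −5% −15% = −55%. $563,000 × 0.45 = $253,350.
$253,350 is within the $625,000 maximum.

$253,350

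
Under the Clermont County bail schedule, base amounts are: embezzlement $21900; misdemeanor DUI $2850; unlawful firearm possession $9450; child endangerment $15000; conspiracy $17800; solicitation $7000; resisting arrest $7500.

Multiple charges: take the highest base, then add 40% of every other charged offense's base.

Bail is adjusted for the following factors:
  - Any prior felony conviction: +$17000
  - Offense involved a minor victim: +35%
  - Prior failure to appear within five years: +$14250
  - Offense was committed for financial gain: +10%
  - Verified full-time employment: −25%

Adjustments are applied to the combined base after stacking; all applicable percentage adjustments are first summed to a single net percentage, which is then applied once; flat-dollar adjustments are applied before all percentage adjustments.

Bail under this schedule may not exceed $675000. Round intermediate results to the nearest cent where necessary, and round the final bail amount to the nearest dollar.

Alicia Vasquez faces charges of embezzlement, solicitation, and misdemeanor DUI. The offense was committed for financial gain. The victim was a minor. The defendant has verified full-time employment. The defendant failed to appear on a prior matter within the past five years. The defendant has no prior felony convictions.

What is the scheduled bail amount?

Base amounts from the schedule: embezzlement $21900; solicitation $7000; misdemeanor DUI $2850.
Stacking rule: highest base plus 40% of each additional charge. Highest is embezzlement at $21900. Additional: $7000 × 40% = $2800; $2850 × 40% = $1140. Combined base = $21900 + $3940 = $25840.
Prior failure to appear within five years (+$14250 flat): $25840 + $14250 = $40090.
Net percentage adjustment: +35% +10% −25% = +20%. $40090 × 1.2 = $48108.
$48108 is within the $675000 maximum.

$48108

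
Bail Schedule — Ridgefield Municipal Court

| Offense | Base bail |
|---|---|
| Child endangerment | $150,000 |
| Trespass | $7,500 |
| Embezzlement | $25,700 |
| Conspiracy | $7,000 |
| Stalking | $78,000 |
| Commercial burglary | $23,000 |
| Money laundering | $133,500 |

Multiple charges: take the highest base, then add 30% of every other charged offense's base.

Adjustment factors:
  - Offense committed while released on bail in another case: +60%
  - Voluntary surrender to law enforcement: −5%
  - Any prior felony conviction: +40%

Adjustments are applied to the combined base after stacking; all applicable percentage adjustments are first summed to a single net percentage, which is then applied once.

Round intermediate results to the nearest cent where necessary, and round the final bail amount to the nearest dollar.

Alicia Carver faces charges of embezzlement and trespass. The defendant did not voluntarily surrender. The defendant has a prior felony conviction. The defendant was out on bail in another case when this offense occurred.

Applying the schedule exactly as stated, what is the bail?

$55,900

Base amounts from the schedule: embezzlement $25,700; trespass $7,500.
Stacking rule: highest base plus 30% of each additional charge. Highest is embezzlement at $25,700. Additional: $7,500 × 30% = $2,250. Combined base = $25,700 + $2,250 = $27,950.
Net percentage adjustment: +60% +40% = +100%. $27,950 × 2 = $55,900.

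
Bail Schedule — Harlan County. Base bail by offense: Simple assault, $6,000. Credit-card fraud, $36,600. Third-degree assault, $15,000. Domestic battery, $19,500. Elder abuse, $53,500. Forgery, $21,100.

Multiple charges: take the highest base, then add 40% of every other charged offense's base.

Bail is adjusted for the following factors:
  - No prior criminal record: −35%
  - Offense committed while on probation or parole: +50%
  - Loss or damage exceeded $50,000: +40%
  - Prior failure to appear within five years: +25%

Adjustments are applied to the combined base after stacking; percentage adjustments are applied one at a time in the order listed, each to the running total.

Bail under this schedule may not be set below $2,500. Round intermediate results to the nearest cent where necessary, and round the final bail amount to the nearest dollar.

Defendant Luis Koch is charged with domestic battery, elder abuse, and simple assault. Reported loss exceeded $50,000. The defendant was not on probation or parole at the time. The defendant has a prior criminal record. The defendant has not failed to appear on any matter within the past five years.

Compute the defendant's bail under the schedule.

Base amounts from the schedule: domestic battery $19,500; elder abuse $53,500; simple assault $6,000.
Stacking rule: highest base plus 40% of each additional charge. Highest is elder abuse at $53,500. Additional: $19,500 × 40% = $7,800; $6,000 × 40% = $2,400. Combined base = $53,500 + $10,200 = $63,700.
Loss or damage exceeded $50,000 (+40%): $63,700 × 1.4 = $89,180.
$89,180 is at or above the $2,500 minimum.

$89,180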